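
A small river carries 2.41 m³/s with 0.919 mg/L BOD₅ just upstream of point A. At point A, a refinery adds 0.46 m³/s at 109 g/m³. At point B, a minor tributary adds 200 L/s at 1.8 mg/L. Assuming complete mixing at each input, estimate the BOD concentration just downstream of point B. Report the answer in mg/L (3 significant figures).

After input A: C = (2.41·0.919 + 0.46·109) / 2.87 = 18.24 mg/L.
200 L/s = 0.2 m³/s.
After input B: C = (2.87·18.24 + 0.2·1.8) / 3.07 = 17.17 mg/L.

17.2 mg/L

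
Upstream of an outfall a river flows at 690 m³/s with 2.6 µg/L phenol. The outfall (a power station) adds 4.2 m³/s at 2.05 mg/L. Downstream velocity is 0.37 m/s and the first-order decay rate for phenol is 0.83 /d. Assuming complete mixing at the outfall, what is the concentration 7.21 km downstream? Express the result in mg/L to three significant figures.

2.6 µg/L = 0.0026 mg/L.
After complete mixing, C₀ = (4.2·2.05 + 690·0.0026) / 694.2 = 0.01499 mg/L.
Travel time t = 7210 m / 0.37 m/s = 1.949e+04 s = 0.2255 d.
C = 0.01499·exp(−0.83·0.2255) = 0.01499·0.8293 = 0.01243 mg/L.

0.0124 mg/L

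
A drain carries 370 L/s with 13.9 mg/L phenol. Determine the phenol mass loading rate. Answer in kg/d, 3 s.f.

370 L/s = 0.37 m³/s.
Mass flux = Q·C = 0.37 m³/s × 13.9 g/m³ = 5.143 g/s.
= 5.143 g/s × 86.4 = 444.4 kg/d.

444 kg/d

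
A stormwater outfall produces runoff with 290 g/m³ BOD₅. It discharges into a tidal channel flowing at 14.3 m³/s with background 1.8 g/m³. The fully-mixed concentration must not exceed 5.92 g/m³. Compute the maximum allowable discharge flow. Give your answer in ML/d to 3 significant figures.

Mass balance at complete mixing: C_std·(Q_w + Q_r) = Q_w·C_e + Q_r·C_b.
Rearranging, Q_w = Q_r·(C_std − C_b)/(C_e − C_std) = 14.3·(5.92 − 1.8) / (290 − 5.92) = 0.2074 m³/s.
= 17.92 ML/d.

17.9 ML/d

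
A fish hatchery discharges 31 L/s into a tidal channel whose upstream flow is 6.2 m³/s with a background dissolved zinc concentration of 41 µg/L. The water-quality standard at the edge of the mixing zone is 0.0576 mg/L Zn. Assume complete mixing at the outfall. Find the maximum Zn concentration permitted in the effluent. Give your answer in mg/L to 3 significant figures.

31 L/s = 0.031 m³/s.
41 µg/L = 0.041 mg/L.
Mass balance: 0.0576·6.231 = 0.031·Cₑ + 6.2·0.041.
Cₑ = (0.3589 − 0.2542) / 0.031 = 3.378 mg/L.

3.38 mg/L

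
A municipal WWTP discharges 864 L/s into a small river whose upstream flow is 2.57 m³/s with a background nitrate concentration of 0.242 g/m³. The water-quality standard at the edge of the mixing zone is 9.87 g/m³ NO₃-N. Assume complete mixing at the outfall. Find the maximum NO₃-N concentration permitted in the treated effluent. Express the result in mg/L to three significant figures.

38.5 mg/L

864 L/s = 0.864 m³/s.
Mass balance: 9.87·3.434 = 0.864·Cₑ + 2.57·0.242.
Cₑ = (33.89 − 0.6219) / 0.864 = 38.51 mg/L.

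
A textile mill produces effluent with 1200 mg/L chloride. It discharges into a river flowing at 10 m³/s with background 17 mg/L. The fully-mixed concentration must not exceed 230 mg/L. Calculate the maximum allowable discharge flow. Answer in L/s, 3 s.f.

2200 L/s

Mass balance at complete mixing: C_std·(Q_w + Q_r) = Q_w·C_e + Q_r·C_b.
Rearranging, Q_w = Q_r·(C_std − C_b)/(C_e − C_std) = 10·(230 − 17) / (1200 − 230) = 2.196 m³/s.
= 2196 L/s.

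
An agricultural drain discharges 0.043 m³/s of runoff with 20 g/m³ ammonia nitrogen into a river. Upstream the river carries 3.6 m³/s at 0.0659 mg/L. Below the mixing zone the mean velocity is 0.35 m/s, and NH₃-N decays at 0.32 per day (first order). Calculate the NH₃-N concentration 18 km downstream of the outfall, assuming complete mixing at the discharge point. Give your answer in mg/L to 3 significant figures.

After complete mixing, C₀ = (0.043·20 + 3.6·0.0659) / 3.643 = 0.3012 mg/L.
Travel time t = 1.8e+04 m / 0.35 m/s = 5.143e+04 s = 0.5952 d.
C = 0.3012·exp(−0.32·0.5952) = 0.3012·0.8266 = 0.249 mg/L.

0.249 mg/L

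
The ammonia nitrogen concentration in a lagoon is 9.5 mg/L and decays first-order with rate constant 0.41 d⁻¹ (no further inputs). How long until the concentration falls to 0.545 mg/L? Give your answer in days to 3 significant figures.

6.97 d

t = ln(C₀/C)/k = ln(9.5/0.545)/0.41 = 2.858/0.41 = 6.971 d.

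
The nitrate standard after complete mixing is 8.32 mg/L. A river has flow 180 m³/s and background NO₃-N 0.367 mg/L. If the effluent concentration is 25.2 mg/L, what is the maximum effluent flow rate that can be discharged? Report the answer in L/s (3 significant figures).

84800 L/s

Mass balance at complete mixing: C_std·(Q_w + Q_r) = Q_w·C_e + Q_r·C_b.
Rearranging, Q_w = Q_r·(C_std − C_b)/(C_e − C_std) = 180·(8.32 − 0.367) / (25.2 − 8.32) = 84.81 m³/s.
= 8.481e+04 L/s.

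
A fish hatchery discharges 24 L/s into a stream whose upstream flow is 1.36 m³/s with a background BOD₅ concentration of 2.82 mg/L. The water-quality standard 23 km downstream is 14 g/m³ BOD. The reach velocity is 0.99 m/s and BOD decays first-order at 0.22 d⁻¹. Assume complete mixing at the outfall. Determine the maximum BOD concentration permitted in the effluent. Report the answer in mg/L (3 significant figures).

24 L/s = 0.024 m³/s.
Travel time to the compliance point: t = 2.3e+04/0.99 = 2.323e+04 s = 0.2689 d; decay factor exp(−0.22·0.2689) = 0.9426.
So the concentration just after mixing may be at most 14/0.9426 = 14.85 mg/L.
Mass balance: 14.85·1.384 = 0.024·Cₑ + 1.36·2.82.
Cₑ = (20.56 − 3.835) / 0.024 = 696.7 mg/L.

697 mg/L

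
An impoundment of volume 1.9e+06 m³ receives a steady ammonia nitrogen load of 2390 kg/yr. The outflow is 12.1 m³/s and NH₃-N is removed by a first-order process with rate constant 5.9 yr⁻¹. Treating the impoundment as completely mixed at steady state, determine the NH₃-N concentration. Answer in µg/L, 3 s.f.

6.08 µg/L

Outflow Q = 12.1 m³/s × 3.156e+07 s/yr = 3.818e+08 m³/yr.
Steady-state CSTR mass balance: W = Q·C + k·V·C, so C = W/(Q + kV).
Q + kV = 3.818e+08 + 5.9·1.9e+06 = 3.931e+08 m³/yr.
C = 2390/3.931e+08 = 6.081e-06 kg/m³ = 0.006081 mg/L = 6.081 µg/L.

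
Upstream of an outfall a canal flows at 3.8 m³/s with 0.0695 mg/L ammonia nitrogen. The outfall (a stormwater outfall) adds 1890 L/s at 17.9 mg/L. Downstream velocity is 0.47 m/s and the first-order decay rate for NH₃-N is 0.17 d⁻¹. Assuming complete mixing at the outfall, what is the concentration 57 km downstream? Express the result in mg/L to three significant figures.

1890 L/s = 1.89 m³/s.
After complete mixing, C₀ = (1.89·17.9 + 3.8·0.0695) / 5.69 = 5.992 mg/L.
Travel time t = 5.7e+04 m / 0.47 m/s = 1.213e+05 s = 1.404 d.
C = 5.992·exp(−0.17·1.404) = 5.992·0.7877 = 4.72 mg/L.

4.72 mg/L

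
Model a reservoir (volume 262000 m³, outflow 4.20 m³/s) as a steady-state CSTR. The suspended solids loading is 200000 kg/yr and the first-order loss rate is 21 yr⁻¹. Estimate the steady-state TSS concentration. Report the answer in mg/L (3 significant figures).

Outflow Q = 4.20 m³/s × 3.156e+07 s/yr = 1.325e+08 m³/yr.
Steady-state CSTR mass balance: W = Q·C + k·V·C, so C = W/(Q + kV).
Q + kV = 1.325e+08 + 21·262000 = 1.38e+08 m³/yr.
C = 200000/1.38e+08 = 0.001449 kg/m³ = 1.449 mg/L.

1.45 mg/L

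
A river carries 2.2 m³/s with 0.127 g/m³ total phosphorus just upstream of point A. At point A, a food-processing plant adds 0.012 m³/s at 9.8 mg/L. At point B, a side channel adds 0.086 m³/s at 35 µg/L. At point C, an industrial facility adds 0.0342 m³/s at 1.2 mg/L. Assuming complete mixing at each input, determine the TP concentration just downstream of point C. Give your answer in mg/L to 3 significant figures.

0.189 mg/L

After input A: C = (2.2·0.127 + 0.012·9.8) / 2.212 = 0.1795 mg/L.
35 µg/L = 0.035 mg/L.
After input B: C = (2.212·0.1795 + 0.086·0.035) / 2.298 = 0.1741 mg/L.
After input C: C = (2.298·0.1741 + 0.0342·1.2) / 2.332 = 0.1891 mg/L.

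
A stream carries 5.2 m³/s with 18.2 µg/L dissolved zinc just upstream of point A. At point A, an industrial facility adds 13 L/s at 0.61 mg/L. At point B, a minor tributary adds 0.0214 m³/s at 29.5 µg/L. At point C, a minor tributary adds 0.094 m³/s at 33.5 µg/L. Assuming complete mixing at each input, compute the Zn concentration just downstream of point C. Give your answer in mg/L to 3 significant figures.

18.2 µg/L = 0.0182 mg/L.
13 L/s = 0.013 m³/s.
After input A: C = (5.2·0.0182 + 0.013·0.61) / 5.213 = 0.01968 mg/L.
29.5 µg/L = 0.0295 mg/L.
After input B: C = (5.213·0.01968 + 0.0214·0.0295) / 5.234 = 0.01972 mg/L.
33.5 µg/L = 0.0335 mg/L.
After input C: C = (5.234·0.01972 + 0.094·0.0335) / 5.328 = 0.01996 mg/L.

0.0200 mg/L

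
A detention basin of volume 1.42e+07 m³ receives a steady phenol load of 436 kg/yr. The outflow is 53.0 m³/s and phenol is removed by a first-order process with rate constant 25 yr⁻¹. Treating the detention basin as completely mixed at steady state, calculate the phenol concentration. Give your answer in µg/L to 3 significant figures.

Outflow Q = 53.0 m³/s × 3.156e+07 s/yr = 1.673e+09 m³/yr.
Steady-state CSTR mass balance: W = Q·C + k·V·C, so C = W/(Q + kV).
Q + kV = 1.673e+09 + 25·1.42e+07 = 2.028e+09 m³/yr.
C = 436/2.028e+09 = 2.15e-07 kg/m³ = 0.000215 mg/L = 0.215 µg/L.

0.215 µg/L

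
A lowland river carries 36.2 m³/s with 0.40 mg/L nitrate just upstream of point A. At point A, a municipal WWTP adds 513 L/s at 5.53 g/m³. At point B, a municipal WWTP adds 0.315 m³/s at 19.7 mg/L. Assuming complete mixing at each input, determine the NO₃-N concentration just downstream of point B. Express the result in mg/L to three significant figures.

0.635 mg/L

513 L/s = 0.513 m³/s.
After input A: C = (36.2·0.4 + 0.513·5.53) / 36.71 = 0.4717 mg/L.
After input B: C = (36.71·0.4717 + 0.315·19.7) / 37.03 = 0.6353 mg/L.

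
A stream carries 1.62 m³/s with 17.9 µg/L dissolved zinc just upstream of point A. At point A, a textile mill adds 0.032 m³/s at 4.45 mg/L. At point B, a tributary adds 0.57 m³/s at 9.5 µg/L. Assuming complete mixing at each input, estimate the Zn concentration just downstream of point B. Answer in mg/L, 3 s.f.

17.9 µg/L = 0.0179 mg/L.
After input A: C = (1.62·0.0179 + 0.032·4.45) / 1.652 = 0.1038 mg/L.
9.5 µg/L = 0.0095 mg/L.
After input B: C = (1.652·0.1038 + 0.57·0.0095) / 2.222 = 0.07957 mg/L.

0.0796 mg/L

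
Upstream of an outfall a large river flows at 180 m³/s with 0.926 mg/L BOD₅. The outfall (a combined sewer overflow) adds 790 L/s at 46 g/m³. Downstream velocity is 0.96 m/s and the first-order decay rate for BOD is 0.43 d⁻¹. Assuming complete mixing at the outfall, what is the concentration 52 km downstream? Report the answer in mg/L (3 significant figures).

0.858 mg/L

790 L/s = 0.79 m³/s.
After complete mixing, C₀ = (0.79·46 + 180·0.926) / 180.8 = 1.123 mg/L.
Travel time t = 5.2e+04 m / 0.96 m/s = 5.417e+04 s = 0.6269 d.
C = 1.123·exp(−0.43·0.6269) = 1.123·0.7637 = 0.8576 mg/L.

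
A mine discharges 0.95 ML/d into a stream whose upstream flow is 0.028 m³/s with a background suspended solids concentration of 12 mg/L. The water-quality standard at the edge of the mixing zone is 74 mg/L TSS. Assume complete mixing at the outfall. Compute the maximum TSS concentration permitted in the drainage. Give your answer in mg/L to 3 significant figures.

232 mg/L

0.95 ML/d = 0.011 m³/s.
Mass balance: 74·0.039 = 0.011·Cₑ + 0.028·12.
Cₑ = (2.886 − 0.336) / 0.011 = 231.9 mg/L.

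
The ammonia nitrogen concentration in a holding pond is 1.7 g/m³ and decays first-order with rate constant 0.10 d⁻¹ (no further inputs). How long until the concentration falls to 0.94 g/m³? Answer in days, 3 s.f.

t = ln(C₀/C)/k = ln(1.7/0.94)/0.10 = 0.5925/0.10 = 5.925 d.

5.93 d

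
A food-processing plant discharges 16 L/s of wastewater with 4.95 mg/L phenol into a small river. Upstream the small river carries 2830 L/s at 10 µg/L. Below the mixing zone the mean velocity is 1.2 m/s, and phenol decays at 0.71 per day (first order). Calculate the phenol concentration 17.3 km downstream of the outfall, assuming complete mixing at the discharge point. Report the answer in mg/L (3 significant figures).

0.0336 mg/L

16 L/s = 0.016 m³/s.
2830 L/s = 2.83 m³/s.
10 µg/L = 0.01 mg/L.
After complete mixing, C₀ = (0.016·4.95 + 2.83·0.01) / 2.846 = 0.03777 mg/L.
Travel time t = 1.73e+04 m / 1.2 m/s = 1.442e+04 s = 0.1669 d.
C = 0.03777·exp(−0.71·0.1669) = 0.03777·0.8883 = 0.03355 mg/L.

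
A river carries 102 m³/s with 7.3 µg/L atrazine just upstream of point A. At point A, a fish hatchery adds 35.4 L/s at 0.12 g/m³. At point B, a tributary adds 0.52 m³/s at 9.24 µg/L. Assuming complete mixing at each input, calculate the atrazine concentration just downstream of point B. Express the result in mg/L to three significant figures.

0.00735 mg/L

7.3 µg/L = 0.0073 mg/L.
35.4 L/s = 0.0354 m³/s.
After input A: C = (102·0.0073 + 0.0354·0.12) / 102 = 0.007339 mg/L.
9.24 µg/L = 0.00924 mg/L.
After input B: C = (102·0.007339 + 0.52·0.00924) / 102.6 = 0.007349 mg/L.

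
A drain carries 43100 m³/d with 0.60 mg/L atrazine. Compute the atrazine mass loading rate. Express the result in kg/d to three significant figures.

25.9 kg/d

43100 m³/d = 0.4988 m³/s.
Mass flux = Q·C = 0.4988 m³/s × 0.6 g/m³ = 0.2993 g/s.
= 0.2993 g/s × 86.4 = 25.86 kg/d.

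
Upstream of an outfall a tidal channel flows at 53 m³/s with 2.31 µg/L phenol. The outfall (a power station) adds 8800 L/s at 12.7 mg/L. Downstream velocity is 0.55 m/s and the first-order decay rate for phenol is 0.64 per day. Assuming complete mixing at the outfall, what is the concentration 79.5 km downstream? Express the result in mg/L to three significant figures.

0.621 mg/L

8800 L/s = 8.8 m³/s.
2.31 µg/L = 0.00231 mg/L.
After complete mixing, C₀ = (8.8·12.7 + 53·0.00231) / 61.8 = 1.81 mg/L.
Travel time t = 7.95e+04 m / 0.55 m/s = 1.445e+05 s = 1.673 d.
C = 1.81·exp(−0.64·1.673) = 1.81·0.3428 = 0.6205 mg/L.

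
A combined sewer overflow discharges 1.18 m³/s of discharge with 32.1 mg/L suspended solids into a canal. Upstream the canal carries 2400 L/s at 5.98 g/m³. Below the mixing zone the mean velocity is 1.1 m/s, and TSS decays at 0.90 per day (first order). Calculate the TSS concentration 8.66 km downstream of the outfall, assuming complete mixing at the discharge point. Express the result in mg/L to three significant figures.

2400 L/s = 2.4 m³/s.
After complete mixing, C₀ = (1.18·32.1 + 2.4·5.98) / 3.58 = 14.59 mg/L.
Travel time t = 8660 m / 1.1 m/s = 7873 s = 0.09112 d.
C = 14.59·exp(−0.90·0.09112) = 14.59·0.9213 = 13.44 mg/L.

13.4 mg/L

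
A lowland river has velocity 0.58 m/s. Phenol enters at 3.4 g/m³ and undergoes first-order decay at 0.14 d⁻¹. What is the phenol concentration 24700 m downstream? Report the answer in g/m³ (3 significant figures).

Travel time t = 24700 m / 0.58 m/s = 2.47e+04/0.58 = 4.259e+04 s = 0.4929 d.
First-order decay: C = 3.4·exp(−0.14·0.4929) = 3.4·0.9333 = 3.173 g/m³.

3.17 g/m³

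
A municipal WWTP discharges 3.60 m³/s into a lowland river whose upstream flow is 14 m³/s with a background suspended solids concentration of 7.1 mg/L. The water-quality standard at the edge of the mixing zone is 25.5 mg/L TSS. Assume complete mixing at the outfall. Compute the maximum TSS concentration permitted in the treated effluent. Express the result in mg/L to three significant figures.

97.1 mg/L

Mass balance: 25.5·17.6 = 3.6·Cₑ + 14·7.1.
Cₑ = (448.8 − 99.4) / 3.6 = 97.06 mg/L.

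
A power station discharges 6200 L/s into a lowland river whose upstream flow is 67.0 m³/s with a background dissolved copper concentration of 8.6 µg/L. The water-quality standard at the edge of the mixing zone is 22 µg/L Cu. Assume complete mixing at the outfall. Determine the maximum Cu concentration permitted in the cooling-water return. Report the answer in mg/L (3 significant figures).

0.167 mg/L

6200 L/s = 6.2 m³/s.
8.6 µg/L = 0.0086 mg/L.
22 µg/L = 0.022 mg/L.
Mass balance: 0.022·73.2 = 6.2·Cₑ + 67·0.0086.
Cₑ = (1.61 − 0.5762) / 6.2 = 0.1668 mg/L.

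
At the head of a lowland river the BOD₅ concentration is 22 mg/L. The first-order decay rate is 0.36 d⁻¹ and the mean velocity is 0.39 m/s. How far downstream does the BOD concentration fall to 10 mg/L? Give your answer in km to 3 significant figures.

From C = C₀·e^(−kt), t = ln(C₀/C)/k = ln(22/10)/0.36 = 0.7885/0.36 = 2.19 d.
Distance = v·t = 0.39 m/s × 1.892e+05 s = 7.38e+04 m = 73.8 km.

73.8 km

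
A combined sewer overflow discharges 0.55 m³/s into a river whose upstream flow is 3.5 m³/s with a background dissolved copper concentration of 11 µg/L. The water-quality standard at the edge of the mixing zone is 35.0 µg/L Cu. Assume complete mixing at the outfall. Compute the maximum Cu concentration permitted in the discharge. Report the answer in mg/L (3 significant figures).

11 µg/L = 0.011 mg/L.
35.0 µg/L = 0.035 mg/L.
Mass balance: 0.035·4.05 = 0.55·Cₑ + 3.5·0.011.
Cₑ = (0.1418 − 0.0385) / 0.55 = 0.1877 mg/L.

0.188 mg/L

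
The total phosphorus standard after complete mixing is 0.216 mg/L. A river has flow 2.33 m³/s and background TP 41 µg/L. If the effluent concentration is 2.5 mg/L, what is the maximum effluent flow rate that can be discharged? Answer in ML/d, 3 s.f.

15.4 ML/d

41 µg/L = 0.041 mg/L.
Mass balance at complete mixing: C_std·(Q_w + Q_r) = Q_w·C_e + Q_r·C_b.
Rearranging, Q_w = Q_r·(C_std − C_b)/(C_e − C_std) = 2.33·(0.216 − 0.041) / (2.5 − 0.216) = 0.1785 m³/s.
= 15.42 ML/d.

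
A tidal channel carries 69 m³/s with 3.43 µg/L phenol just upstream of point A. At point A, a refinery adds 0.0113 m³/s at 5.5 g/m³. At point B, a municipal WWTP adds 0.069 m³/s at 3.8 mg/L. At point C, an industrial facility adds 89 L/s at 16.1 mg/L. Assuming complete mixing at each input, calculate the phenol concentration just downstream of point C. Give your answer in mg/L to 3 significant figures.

0.0288 mg/L

3.43 µg/L = 0.00343 mg/L.
After input A: C = (69·0.00343 + 0.0113·5.5) / 69.01 = 0.00433 mg/L.
After input B: C = (69.01·0.00433 + 0.069·3.8) / 69.08 = 0.008121 mg/L.
89 L/s = 0.089 m³/s.
After input C: C = (69.08·0.008121 + 0.089·16.1) / 69.17 = 0.02883 mg/L.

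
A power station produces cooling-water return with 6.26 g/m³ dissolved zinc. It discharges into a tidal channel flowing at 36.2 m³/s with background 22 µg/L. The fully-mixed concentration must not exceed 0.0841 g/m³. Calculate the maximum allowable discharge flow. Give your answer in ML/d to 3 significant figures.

31.4 ML/d

22 µg/L = 0.022 mg/L.
Mass balance at complete mixing: C_std·(Q_w + Q_r) = Q_w·C_e + Q_r·C_b.
Rearranging, Q_w = Q_r·(C_std − C_b)/(C_e − C_std) = 36.2·(0.0841 − 0.022) / (6.26 − 0.0841) = 0.364 m³/s.
= 31.45 ML/d.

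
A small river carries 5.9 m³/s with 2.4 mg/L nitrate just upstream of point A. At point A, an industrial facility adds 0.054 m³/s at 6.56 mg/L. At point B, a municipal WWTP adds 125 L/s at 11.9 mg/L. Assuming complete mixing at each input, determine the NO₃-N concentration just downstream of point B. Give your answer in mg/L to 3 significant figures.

After input A: C = (5.9·2.4 + 0.054·6.56) / 5.954 = 2.438 mg/L.
125 L/s = 0.125 m³/s.
After input B: C = (5.954·2.438 + 0.125·11.9) / 6.079 = 2.632 mg/L.

2.63 mg/L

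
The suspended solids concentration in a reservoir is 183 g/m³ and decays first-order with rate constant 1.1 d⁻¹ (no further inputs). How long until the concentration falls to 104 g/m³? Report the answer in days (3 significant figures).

0.514 d

t = ln(C₀/C)/k = ln(183/104)/1.1 = 0.5651/1.1 = 0.5137 d.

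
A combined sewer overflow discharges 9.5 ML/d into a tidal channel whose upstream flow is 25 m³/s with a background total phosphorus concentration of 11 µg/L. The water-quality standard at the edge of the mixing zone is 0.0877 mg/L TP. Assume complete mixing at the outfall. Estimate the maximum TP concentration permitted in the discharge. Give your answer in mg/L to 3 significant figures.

17.5 mg/L

9.5 ML/d = 0.11 m³/s.
11 µg/L = 0.011 mg/L.
Mass balance: 0.0877·25.11 = 0.11·Cₑ + 25·0.011.
Cₑ = (2.202 − 0.275) / 0.11 = 17.53 mg/L.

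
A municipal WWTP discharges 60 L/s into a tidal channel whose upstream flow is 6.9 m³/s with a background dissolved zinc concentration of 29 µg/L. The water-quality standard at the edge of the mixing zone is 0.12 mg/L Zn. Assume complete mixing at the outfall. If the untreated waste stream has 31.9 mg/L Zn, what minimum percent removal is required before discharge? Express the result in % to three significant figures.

66.8 %

60 L/s = 0.06 m³/s.
29 µg/L = 0.029 mg/L.
Mass balance: 0.12·6.96 = 0.06·Cₑ + 6.9·0.029.
Cₑ = (0.8352 − 0.2001) / 0.06 = 10.58 mg/L.
Required removal = 1 − 10.58/31.9 = 66.82 %.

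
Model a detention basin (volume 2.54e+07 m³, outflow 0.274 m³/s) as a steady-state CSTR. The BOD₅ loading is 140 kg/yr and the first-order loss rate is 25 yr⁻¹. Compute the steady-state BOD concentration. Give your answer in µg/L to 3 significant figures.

Outflow Q = 0.274 m³/s × 3.156e+07 s/yr = 8.647e+06 m³/yr.
Steady-state CSTR mass balance: W = Q·C + k·V·C, so C = W/(Q + kV).
Q + kV = 8.647e+06 + 25·2.54e+07 = 6.436e+08 m³/yr.
C = 140/6.436e+08 = 2.175e-07 kg/m³ = 0.0002175 mg/L = 0.2175 µg/L.

0.218 µg/L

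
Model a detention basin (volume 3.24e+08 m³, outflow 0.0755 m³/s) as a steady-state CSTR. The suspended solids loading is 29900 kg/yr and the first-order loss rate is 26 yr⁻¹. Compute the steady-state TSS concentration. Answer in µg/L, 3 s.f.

Outflow Q = 0.0755 m³/s × 3.156e+07 s/yr = 2.383e+06 m³/yr.
Steady-state CSTR mass balance: W = Q·C + k·V·C, so C = W/(Q + kV).
Q + kV = 2.383e+06 + 26·3.24e+08 = 8.426e+09 m³/yr.
C = 29900/8.426e+09 = 3.548e-06 kg/m³ = 0.003548 mg/L = 3.548 µg/L.

3.55 µg/L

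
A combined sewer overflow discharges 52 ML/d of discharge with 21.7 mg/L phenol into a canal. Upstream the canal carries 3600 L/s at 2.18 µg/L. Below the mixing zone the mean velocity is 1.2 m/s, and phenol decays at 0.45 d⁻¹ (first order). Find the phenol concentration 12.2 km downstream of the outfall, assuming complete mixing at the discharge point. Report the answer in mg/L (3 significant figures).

2.95 mg/L

52 ML/d = 0.6019 m³/s.
3600 L/s = 3.6 m³/s.
2.18 µg/L = 0.00218 mg/L.
After complete mixing, C₀ = (0.6019·21.7 + 3.6·0.00218) / 4.202 = 3.11 mg/L.
Travel time t = 1.22e+04 m / 1.2 m/s = 1.017e+04 s = 0.1177 d.
C = 3.11·exp(−0.45·0.1177) = 3.11·0.9484 = 2.95 mg/L.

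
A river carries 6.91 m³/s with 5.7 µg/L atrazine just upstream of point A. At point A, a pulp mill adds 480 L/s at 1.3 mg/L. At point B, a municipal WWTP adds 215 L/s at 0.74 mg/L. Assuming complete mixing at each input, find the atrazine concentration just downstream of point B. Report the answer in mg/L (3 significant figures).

0.108 mg/L

5.7 µg/L = 0.0057 mg/L.
480 L/s = 0.48 m³/s.
After input A: C = (6.91·0.0057 + 0.48·1.3) / 7.39 = 0.08977 mg/L.
215 L/s = 0.215 m³/s.
After input B: C = (7.39·0.08977 + 0.215·0.74) / 7.605 = 0.1082 mg/L.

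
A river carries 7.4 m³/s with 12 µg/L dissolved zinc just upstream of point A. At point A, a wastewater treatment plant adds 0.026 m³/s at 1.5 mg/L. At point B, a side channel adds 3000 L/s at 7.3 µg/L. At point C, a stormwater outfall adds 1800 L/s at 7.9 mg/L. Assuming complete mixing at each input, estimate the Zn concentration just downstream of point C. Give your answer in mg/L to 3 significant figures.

12 µg/L = 0.012 mg/L.
After input A: C = (7.4·0.012 + 0.026·1.5) / 7.426 = 0.01721 mg/L.
3000 L/s = 3 m³/s.
7.3 µg/L = 0.0073 mg/L.
After input B: C = (7.426·0.01721 + 3·0.0073) / 10.43 = 0.01436 mg/L.
1800 L/s = 1.8 m³/s.
After input C: C = (10.43·0.01436 + 1.8·7.9) / 12.23 = 1.175 mg/L.

1.18 mg/L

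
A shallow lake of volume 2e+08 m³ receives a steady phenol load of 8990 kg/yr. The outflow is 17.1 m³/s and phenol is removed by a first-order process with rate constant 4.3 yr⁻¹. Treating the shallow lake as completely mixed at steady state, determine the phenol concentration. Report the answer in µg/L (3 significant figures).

Outflow Q = 17.1 m³/s × 3.156e+07 s/yr = 5.396e+08 m³/yr.
Steady-state CSTR mass balance: W = Q·C + k·V·C, so C = W/(Q + kV).
Q + kV = 5.396e+08 + 4.3·2e+08 = 1.4e+09 m³/yr.
C = 8990/1.4e+09 = 6.423e-06 kg/m³ = 0.006423 mg/L = 6.423 µg/L.

6.42 µg/L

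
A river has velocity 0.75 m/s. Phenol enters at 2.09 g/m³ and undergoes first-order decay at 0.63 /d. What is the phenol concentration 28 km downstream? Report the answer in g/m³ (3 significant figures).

Travel time t = 28 km / 0.75 m/s = 2.8e+04/0.75 = 3.733e+04 s = 0.4321 d.
First-order decay: C = 2.09·exp(−0.63·0.4321) = 2.09·0.7617 = 1.592 g/m³.

1.59 g/m³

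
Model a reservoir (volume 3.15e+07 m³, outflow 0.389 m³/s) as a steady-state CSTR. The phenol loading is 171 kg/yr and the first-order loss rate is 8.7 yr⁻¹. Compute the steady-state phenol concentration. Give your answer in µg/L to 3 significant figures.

Outflow Q = 0.389 m³/s × 3.156e+07 s/yr = 1.228e+07 m³/yr.
Steady-state CSTR mass balance: W = Q·C + k·V·C, so C = W/(Q + kV).
Q + kV = 1.228e+07 + 8.7·3.15e+07 = 2.863e+08 m³/yr.
C = 171/2.863e+08 = 5.972e-07 kg/m³ = 0.0005972 mg/L = 0.5972 µg/L.

0.597 µg/L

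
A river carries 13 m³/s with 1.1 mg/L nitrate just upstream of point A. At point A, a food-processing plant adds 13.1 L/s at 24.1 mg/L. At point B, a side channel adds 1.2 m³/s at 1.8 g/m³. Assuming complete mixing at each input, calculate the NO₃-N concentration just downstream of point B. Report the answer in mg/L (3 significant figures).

13.1 L/s = 0.0131 m³/s.
After input A: C = (13·1.1 + 0.0131·24.1) / 13.01 = 1.123 mg/L.
After input B: C = (13.01·1.123 + 1.2·1.8) / 14.21 = 1.18 mg/L.

1.18 mg/L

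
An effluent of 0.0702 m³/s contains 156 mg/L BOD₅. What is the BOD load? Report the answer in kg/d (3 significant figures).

946 kg/d

Mass flux = Q·C = 0.0702 m³/s × 156 g/m³ = 10.95 g/s.
= 10.95 g/s × 86.4 = 946.2 kg/d.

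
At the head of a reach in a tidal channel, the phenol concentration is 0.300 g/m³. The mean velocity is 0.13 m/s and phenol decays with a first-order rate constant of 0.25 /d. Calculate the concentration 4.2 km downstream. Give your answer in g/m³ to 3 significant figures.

Travel time t = 4.2 km / 0.13 m/s = 4200/0.13 = 3.231e+04 s = 0.3739 d.
First-order decay: C = 0.300·exp(−0.25·0.3739) = 0.300·0.9108 = 0.2732 g/m³.

0.273 g/m³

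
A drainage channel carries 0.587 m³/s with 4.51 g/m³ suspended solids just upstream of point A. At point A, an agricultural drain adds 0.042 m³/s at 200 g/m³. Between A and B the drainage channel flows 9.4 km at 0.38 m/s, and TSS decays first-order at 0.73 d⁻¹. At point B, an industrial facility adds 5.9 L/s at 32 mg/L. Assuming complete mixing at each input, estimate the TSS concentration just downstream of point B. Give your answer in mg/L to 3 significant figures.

After input A: C = (0.587·4.51 + 0.042·200) / 0.629 = 17.56 mg/L.
Over the 9.4 km reach to input B (t = 2.474e+04 s = 0.2863 d), decay gives C = 17.56·exp(−0.73·0.2863) = 14.25 mg/L.
5.9 L/s = 0.0059 m³/s.
After input B: C = (0.629·14.25 + 0.0059·32) / 0.6349 = 14.42 mg/L.

14.4 mg/L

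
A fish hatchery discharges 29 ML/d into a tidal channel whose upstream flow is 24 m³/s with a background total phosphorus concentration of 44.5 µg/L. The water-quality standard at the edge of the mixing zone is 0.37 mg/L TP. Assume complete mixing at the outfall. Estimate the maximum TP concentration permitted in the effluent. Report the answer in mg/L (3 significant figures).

29 ML/d = 0.3356 m³/s.
44.5 µg/L = 0.0445 mg/L.
Mass balance: 0.37·24.34 = 0.3356·Cₑ + 24·0.0445.
Cₑ = (9.004 − 1.068) / 0.3356 = 23.64 mg/L.

23.6 mg/L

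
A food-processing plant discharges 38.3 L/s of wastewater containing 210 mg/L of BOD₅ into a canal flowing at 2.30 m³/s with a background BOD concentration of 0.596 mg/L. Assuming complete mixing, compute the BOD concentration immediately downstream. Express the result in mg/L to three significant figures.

4.03 mg/L

38.3 L/s = 0.0383 m³/s.
Flow-weighted mixing gives C = (0.0383·210 + 2.3·0.596) / (0.0383 + 2.3) = 9.414/2.338 = 4.026 mg/L.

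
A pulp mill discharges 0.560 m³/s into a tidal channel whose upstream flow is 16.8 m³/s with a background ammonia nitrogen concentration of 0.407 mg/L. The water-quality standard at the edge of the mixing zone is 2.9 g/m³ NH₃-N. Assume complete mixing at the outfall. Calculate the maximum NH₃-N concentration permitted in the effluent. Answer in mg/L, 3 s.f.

Mass balance: 2.9·17.36 = 0.56·Cₑ + 16.8·0.407.
Cₑ = (50.34 − 6.838) / 0.56 = 77.69 mg/L.

77.7 mg/L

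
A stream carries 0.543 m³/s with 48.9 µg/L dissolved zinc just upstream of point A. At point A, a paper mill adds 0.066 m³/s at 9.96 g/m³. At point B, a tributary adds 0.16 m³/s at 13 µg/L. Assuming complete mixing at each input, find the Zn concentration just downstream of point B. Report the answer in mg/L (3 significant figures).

48.9 µg/L = 0.0489 mg/L.
After input A: C = (0.543·0.0489 + 0.066·9.96) / 0.609 = 1.123 mg/L.
13 µg/L = 0.013 mg/L.
After input B: C = (0.609·1.123 + 0.16·0.013) / 0.769 = 0.8921 mg/L.

0.892 mg/L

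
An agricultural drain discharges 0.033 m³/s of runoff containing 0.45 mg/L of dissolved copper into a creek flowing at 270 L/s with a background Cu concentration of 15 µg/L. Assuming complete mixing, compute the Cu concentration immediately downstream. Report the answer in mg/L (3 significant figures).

270 L/s = 0.27 m³/s.
15 µg/L = 0.015 mg/L.
Conservation of mass across the mixing zone: C = (0.033·0.45 + 0.27·0.015) / (0.033 + 0.27) = 0.0189/0.303 = 0.06238 mg/L.

0.0624 mg/L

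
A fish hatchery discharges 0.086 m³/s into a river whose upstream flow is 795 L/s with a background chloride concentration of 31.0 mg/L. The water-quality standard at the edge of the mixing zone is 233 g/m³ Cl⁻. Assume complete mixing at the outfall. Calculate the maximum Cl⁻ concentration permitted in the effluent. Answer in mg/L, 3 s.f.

795 L/s = 0.795 m³/s.
Mass balance: 233·0.881 = 0.086·Cₑ + 0.795·31.
Cₑ = (205.3 − 24.64) / 0.086 = 2100 mg/L.

2100 mg/L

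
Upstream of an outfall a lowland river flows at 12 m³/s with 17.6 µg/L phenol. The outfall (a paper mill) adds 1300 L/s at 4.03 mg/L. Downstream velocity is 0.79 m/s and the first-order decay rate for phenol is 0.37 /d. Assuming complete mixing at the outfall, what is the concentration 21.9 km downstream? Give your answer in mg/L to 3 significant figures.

0.364 mg/L

1300 L/s = 1.3 m³/s.
17.6 µg/L = 0.0176 mg/L.
After complete mixing, C₀ = (1.3·4.03 + 12·0.0176) / 13.3 = 0.4098 mg/L.
Travel time t = 2.19e+04 m / 0.79 m/s = 2.772e+04 s = 0.3209 d.
C = 0.4098·exp(−0.37·0.3209) = 0.4098·0.8881 = 0.3639 mg/L.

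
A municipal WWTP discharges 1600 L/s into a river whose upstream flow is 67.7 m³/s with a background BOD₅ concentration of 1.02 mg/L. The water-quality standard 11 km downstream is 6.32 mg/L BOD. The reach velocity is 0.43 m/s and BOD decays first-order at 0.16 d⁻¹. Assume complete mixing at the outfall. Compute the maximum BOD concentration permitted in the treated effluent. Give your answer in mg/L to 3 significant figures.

244 mg/L

1600 L/s = 1.6 m³/s.
Travel time to the compliance point: t = 1.1e+04/0.43 = 2.558e+04 s = 0.2961 d; decay factor exp(−0.16·0.2961) = 0.9537.
So the concentration just after mixing may be at most 6.32/0.9537 = 6.627 mg/L.
Mass balance: 6.627·69.3 = 1.6·Cₑ + 67.7·1.02.
Cₑ = (459.2 − 69.05) / 1.6 = 243.9 mg/L.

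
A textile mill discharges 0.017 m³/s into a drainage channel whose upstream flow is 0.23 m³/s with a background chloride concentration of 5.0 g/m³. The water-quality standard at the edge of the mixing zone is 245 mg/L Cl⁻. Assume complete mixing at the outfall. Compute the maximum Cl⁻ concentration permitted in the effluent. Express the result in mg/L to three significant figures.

Mass balance: 245·0.247 = 0.017·Cₑ + 0.23·5.
Cₑ = (60.52 − 1.15) / 0.017 = 3492 mg/L.

3490 mg/L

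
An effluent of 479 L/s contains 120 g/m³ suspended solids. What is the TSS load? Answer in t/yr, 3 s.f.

479 L/s = 0.479 m³/s.
Mass flux = Q·C = 0.479 m³/s × 120 g/m³ = 57.48 g/s.
= 57.48 g/s × 31.56 = 1814 t/yr.

1810 t/yr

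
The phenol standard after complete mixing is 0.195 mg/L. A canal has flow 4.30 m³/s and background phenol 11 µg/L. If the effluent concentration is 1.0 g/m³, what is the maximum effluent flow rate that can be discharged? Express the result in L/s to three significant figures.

11 µg/L = 0.011 mg/L.
Mass balance at complete mixing: C_std·(Q_w + Q_r) = Q_w·C_e + Q_r·C_b.
Rearranging, Q_w = Q_r·(C_std − C_b)/(C_e − C_std) = 4.30·(0.195 − 0.011) / (1 − 0.195) = 0.9829 m³/s.
= 982.9 L/s.

983 L/s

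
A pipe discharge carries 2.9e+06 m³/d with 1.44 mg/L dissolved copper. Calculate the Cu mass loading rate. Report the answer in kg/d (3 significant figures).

2.9e+06 m³/d = 33.56 m³/s.
Mass flux = Q·C = 33.56 m³/s × 1.44 g/m³ = 48.33 g/s.
= 48.33 g/s × 86.4 = 4176 kg/d.

4180 kg/d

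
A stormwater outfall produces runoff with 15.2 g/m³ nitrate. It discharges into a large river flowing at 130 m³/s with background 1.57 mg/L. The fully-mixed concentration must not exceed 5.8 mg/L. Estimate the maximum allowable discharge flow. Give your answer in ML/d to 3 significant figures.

Mass balance at complete mixing: C_std·(Q_w + Q_r) = Q_w·C_e + Q_r·C_b.
Rearranging, Q_w = Q_r·(C_std − C_b)/(C_e − C_std) = 130·(5.8 − 1.57) / (15.2 − 5.8) = 58.5 m³/s.
= 5054 ML/d.

5050 ML/d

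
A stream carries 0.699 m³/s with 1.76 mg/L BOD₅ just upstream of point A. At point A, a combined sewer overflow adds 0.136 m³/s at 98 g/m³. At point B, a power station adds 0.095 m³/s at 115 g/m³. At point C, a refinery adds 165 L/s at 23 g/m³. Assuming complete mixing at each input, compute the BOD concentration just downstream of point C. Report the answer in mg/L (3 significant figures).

After input A: C = (0.699·1.76 + 0.136·98) / 0.835 = 17.44 mg/L.
After input B: C = (0.835·17.44 + 0.095·115) / 0.93 = 27.4 mg/L.
165 L/s = 0.165 m³/s.
After input C: C = (0.93·27.4 + 0.165·23) / 1.095 = 26.74 mg/L.

26.7 mg/L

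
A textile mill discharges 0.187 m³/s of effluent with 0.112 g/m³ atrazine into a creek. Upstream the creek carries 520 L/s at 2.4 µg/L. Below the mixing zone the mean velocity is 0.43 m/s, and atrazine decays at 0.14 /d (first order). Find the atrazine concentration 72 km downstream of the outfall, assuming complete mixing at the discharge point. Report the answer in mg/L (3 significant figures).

0.0239 mg/L

520 L/s = 0.52 m³/s.
2.4 µg/L = 0.0024 mg/L.
After complete mixing, C₀ = (0.187·0.112 + 0.52·0.0024) / 0.707 = 0.03139 mg/L.
Travel time t = 7.2e+04 m / 0.43 m/s = 1.674e+05 s = 1.938 d.
C = 0.03139·exp(−0.14·1.938) = 0.03139·0.7624 = 0.02393 mg/L.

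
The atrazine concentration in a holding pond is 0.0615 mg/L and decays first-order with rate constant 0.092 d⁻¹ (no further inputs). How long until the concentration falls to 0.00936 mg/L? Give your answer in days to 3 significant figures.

t = ln(C₀/C)/k = ln(0.0615/0.00936)/0.092 = 1.883/0.092 = 20.46 d.

20.5 d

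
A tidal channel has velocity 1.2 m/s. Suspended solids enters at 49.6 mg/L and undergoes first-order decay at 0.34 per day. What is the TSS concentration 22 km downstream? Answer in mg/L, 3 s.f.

Travel time t = 22 km / 1.2 m/s = 2.2e+04/1.2 = 1.833e+04 s = 0.2122 d.
First-order decay: C = 49.6·exp(−0.34·0.2122) = 49.6·0.9304 = 46.15 mg/L.

46.1 mg/L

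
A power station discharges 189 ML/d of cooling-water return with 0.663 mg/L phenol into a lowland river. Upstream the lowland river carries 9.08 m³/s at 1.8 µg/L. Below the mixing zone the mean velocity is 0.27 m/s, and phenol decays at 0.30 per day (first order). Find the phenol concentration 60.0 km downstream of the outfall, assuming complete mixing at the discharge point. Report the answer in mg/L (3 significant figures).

189 ML/d = 2.188 m³/s.
1.8 µg/L = 0.0018 mg/L.
After complete mixing, C₀ = (2.188·0.663 + 9.08·0.0018) / 11.27 = 0.1302 mg/L.
Travel time t = 6e+04 m / 0.27 m/s = 2.222e+05 s = 2.572 d.
C = 0.1302·exp(−0.30·2.572) = 0.1302·0.4623 = 0.06017 mg/L.

0.0602 mg/L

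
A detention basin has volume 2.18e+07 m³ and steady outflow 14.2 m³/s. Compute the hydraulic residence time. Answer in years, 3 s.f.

Q = 14.2 m³/s × 3.156e+07 s/yr = 4.481e+08 m³/yr.
Hydraulic residence time τ = V/Q = 2.18e+07/4.481e+08 = 0.04865 yr.

0.0486 yr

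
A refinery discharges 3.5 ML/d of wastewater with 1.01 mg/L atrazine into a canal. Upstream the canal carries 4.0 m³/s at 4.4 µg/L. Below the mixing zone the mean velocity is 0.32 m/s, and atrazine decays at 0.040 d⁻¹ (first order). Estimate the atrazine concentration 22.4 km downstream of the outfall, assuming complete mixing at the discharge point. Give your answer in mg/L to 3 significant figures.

0.0140 mg/L

3.5 ML/d = 0.04051 m³/s.
4.4 µg/L = 0.0044 mg/L.
After complete mixing, C₀ = (0.04051·1.01 + 4·0.0044) / 4.041 = 0.01448 mg/L.
Travel time t = 2.24e+04 m / 0.32 m/s = 7e+04 s = 0.8102 d.
C = 0.01448·exp(−0.040·0.8102) = 0.01448·0.9681 = 0.01402 mg/L.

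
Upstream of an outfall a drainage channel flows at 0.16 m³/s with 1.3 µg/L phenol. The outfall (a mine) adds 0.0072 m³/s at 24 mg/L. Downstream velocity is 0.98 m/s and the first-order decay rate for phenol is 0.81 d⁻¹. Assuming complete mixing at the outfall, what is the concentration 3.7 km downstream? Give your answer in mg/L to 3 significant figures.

1.3 µg/L = 0.0013 mg/L.
After complete mixing, C₀ = (0.0072·24 + 0.16·0.0013) / 0.1672 = 1.035 mg/L.
Travel time t = 3700 m / 0.98 m/s = 3776 s = 0.0437 d.
C = 1.035·exp(−0.81·0.0437) = 1.035·0.9652 = 0.9988 mg/L.

0.999 mg/L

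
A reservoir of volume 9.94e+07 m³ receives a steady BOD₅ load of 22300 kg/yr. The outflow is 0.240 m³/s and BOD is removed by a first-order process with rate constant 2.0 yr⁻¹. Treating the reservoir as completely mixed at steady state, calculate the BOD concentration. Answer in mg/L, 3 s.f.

Outflow Q = 0.240 m³/s × 3.156e+07 s/yr = 7.574e+06 m³/yr.
Steady-state CSTR mass balance: W = Q·C + k·V·C, so C = W/(Q + kV).
Q + kV = 7.574e+06 + 2.0·9.94e+07 = 2.064e+08 m³/yr.
C = 22300/2.064e+08 = 0.0001081 kg/m³ = 0.1081 mg/L.

0.108 mg/L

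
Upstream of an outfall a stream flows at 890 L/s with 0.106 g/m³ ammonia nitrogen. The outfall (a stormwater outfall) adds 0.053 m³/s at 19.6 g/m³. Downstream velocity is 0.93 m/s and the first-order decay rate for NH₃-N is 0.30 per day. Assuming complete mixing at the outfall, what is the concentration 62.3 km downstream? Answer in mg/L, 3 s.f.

890 L/s = 0.89 m³/s.
After complete mixing, C₀ = (0.053·19.6 + 0.89·0.106) / 0.943 = 1.202 mg/L.
Travel time t = 6.23e+04 m / 0.93 m/s = 6.699e+04 s = 0.7753 d.
C = 1.202·exp(−0.30·0.7753) = 1.202·0.7925 = 0.9523 mg/L.

0.952 mg/L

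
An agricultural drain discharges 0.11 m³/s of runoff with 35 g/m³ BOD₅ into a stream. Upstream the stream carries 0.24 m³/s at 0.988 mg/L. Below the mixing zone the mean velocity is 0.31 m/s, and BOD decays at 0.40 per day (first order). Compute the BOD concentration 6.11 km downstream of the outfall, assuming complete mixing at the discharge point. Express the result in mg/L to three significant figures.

10.7 mg/L

After complete mixing, C₀ = (0.11·35 + 0.24·0.988) / 0.35 = 11.68 mg/L.
Travel time t = 6110 m / 0.31 m/s = 1.971e+04 s = 0.2281 d.
C = 11.68·exp(−0.40·0.2281) = 11.68·0.9128 = 10.66 mg/L.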